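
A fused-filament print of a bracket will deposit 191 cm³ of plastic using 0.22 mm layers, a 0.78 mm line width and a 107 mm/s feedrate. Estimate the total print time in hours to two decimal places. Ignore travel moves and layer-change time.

2.89 hours

Bead cross-section = 0.22 × 0.78, so 0.1716 mm².
Toolpath length = 191 cm³ / 0.1716 mm² = 191000 / 0.1716 = 1113053.6 mm.
Time extruding: 1113053.6 / 107 → 10402.4 s.
Converting: 10402.4 s = 2.89 hours.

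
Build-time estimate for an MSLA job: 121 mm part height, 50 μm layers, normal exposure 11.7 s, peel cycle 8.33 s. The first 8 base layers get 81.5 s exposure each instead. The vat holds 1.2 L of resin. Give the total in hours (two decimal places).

13.62 hours

Layers = ⌈121/0.05⌉ = 2420.
Bottom layers: 8 × (81.5 + 8.33) → 718.64 s.
Remaining layers = 2412 × (11.7 + 8.33), so 48312.36 s.
Sum: 718.64 + 48312.36 = 49031 s → 13.62 hours.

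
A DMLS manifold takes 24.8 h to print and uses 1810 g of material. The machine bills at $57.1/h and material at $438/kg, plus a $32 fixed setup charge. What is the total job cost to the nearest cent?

Time charge = 57.1 × 24.8 = $1416.08.
Material cost = 438 × 1810/1000, so $792.78.
Adding setup: 1416.08 + 792.78 + 32 → $2240.86.

$2240.86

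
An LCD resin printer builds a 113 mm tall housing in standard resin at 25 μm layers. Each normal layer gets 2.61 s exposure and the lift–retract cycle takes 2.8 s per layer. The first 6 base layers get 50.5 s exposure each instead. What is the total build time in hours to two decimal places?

Number of layers: 113 / 0.025 → 4520 (rounded up).
Burn-in layers = 6 × (50.5 + 2.8) = 319.8 s.
Remaining layers: 4514 × (2.61 + 2.8) → 24420.74 s.
Sum: 319.8 + 24420.74 = 24740.54 s → 6.87 hours.

6.87 hours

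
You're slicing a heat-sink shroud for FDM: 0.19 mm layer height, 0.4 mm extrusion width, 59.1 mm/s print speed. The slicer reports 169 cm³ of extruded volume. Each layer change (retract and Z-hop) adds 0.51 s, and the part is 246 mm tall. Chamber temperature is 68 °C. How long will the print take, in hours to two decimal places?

Line area: 0.19 × 0.4 → 0.076 mm².
Toolpath length = 169 cm³ / 0.076 mm² = 169000 / 0.076 = 2223684.2 mm.
Time extruding: 2223684.2 / 59.1 → 37625.8 s.
Layer count = ceil(246 / 0.19) = 1295.
Non-print overhead = 1295 × 0.51 = 660.45 s.
Altogether 37625.8 + 660.45 = 38286.25 s, i.e. 10.64 hours.

10.64 hours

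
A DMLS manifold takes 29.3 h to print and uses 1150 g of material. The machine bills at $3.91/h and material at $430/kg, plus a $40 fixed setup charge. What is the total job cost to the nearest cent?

Machine cost = 3.91 × 29.3 = $114.563.
Material charge = 430 × 1150/1000 = $494.50.
Total = 114.563 + 494.50 + 40 = 649.063 ≈ $649.06.

$649.06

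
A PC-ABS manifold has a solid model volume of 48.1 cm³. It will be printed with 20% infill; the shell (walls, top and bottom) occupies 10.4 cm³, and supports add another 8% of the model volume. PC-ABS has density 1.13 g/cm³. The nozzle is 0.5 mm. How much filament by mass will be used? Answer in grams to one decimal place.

24.6 g

Infill region = 48.1 − 10.4 = 37.7 cm³.
Deposited infill = 0.20 × 37.7, so 7.54 cm³.
Support: 0.08 × 48.1 → 3.848 cm³.
Total printed volume: 10.4 + 7.54 + 3.848 → 21.788 cm³.
Mass = 21.788 × 1.13, so 24.62044 g.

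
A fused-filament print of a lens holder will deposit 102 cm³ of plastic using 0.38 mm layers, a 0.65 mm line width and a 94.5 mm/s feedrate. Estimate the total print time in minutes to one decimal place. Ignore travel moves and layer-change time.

72.8 minutes

Extrusion cross-section = 0.38 × 0.65 = 0.247 mm².
Path length: 102000 mm³ / 0.247 mm² → 412955.5 mm.
Time extruding: 412955.5 / 94.5 → 4369.9 s.
Converting: 4369.9 s = 72.8 minutes.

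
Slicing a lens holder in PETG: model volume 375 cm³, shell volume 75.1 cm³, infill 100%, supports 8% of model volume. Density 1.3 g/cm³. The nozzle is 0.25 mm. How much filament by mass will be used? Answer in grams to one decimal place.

526.5 g

Infill region = 375 − 75.1 = 299.9 cm³.
Infill deposited = 1.00 × 299.9, so 299.9 cm³.
Support = 0.08 × 375, so 30 cm³.
Deposited volume = 75.1 + 299.9 + 30 = 405 cm³.
Mass: 405 × 1.3 → 526.5 g.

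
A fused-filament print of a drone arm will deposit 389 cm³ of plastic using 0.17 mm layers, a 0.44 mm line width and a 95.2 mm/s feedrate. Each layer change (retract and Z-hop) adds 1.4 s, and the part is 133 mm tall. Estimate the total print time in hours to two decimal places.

Line area = 0.17 × 0.44, so 0.0748 mm².
Total extruded path = 389000/0.0748 = 5200534.8 mm.
Time extruding: 5200534.8 / 95.2 → 54627.5 s.
Layers = ⌈133/0.17⌉ = 783.
Z-hop total = 783 × 1.4 = 1096.2 s.
Total = 54627.5 + 1096.2 = 55723.7 s = 15.48 hours.

15.48 hours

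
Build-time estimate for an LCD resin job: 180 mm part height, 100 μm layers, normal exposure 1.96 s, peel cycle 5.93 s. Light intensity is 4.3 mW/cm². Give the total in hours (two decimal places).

3.95 hours

Number of layers: 180 / 0.1 → 1800 (rounded up).
Cycle time = 1.96 + 5.93, so 7.89 s.
Build time: 1800 × 7.89 s = 14202 s, i.e. 3.95 hours.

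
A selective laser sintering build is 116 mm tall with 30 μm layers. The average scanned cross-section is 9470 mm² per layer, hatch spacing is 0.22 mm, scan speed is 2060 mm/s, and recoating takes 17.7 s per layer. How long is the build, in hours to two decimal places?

41.46 hours

Layer count = ceil(116 / 0.03) = 3867.
Hatch length per layer = 9470 / 0.22 = 43045.5 mm.
Per-layer scan time = 43045.5 / 2060 = 20.8959 s.
Per-layer time: 20.8959 + 17.7 → 38.5959 s.
Total: 3867 × 38.5959 s = 149250.3453 s → 41.46 hours.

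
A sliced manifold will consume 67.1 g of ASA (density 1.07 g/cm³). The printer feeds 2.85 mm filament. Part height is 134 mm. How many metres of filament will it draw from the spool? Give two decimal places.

Extruded volume: 67.1/1.07 = 62.7103 cm³ (62710.3 mm³).
Filament cross-section = π × (2.85/2)² = 6.3794 mm².
L = V/A = 62710.3/6.3794 = 9830.13 mm → 9.83 m.

9.83 m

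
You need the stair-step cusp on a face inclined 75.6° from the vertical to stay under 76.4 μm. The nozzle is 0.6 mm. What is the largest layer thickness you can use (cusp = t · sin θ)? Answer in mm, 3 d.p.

sin(75.6°) = 0.9686; t_max = 0.0764/0.9686 = 0.079 mm.

0.079 mm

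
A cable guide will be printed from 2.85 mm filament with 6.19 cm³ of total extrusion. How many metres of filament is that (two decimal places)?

0.97 m

A = π r² = π × 1.425² = 6.3794 mm².
Length = 6.19 cm³ / 6.3794 mm² = 6190 / 6.3794 = 970.31 mm = 0.97 m.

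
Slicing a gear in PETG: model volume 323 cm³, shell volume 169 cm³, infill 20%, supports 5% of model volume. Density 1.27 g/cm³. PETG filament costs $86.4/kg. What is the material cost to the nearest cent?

Infill region: 323 − 169 → 154 cm³.
Infill volume = 0.20 × 154, so 30.8 cm³.
Support = 0.05 × 323 = 16.15 cm³.
Total extruded = 169 + 30.8 + 16.15 = 215.95 cm³.
Mass = 215.95 × 1.27 = 274.2565 g.
At $86.4/kg: 274.2565/1000 × 86.4 = $23.70.

$23.70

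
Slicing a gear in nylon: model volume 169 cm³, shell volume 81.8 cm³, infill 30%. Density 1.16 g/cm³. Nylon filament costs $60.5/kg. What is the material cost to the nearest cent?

Infill region = 169 − 81.8, so 87.2 cm³.
Infill deposited = 0.30 × 87.2 = 26.16 cm³.
Deposited volume = 81.8 + 26.16, so 107.96 cm³.
Mass: 107.96 × 1.16 → 125.2336 g.
Cost = 125.2336 g / 1000 × $60.5/kg = $7.58.

$7.58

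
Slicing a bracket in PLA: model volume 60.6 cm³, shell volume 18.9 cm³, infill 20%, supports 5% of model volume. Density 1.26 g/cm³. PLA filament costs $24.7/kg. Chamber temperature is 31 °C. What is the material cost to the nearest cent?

Interior volume = 60.6 − 18.9, so 41.7 cm³.
Infill volume = 0.20 × 41.7 = 8.34 cm³.
Support = 0.05 × 60.6, so 3.03 cm³.
Total printed volume = 18.9 + 8.34 + 3.03 = 30.27 cm³.
Mass = 30.27 × 1.26 = 38.1402 g.
At $24.7/kg: 38.1402/1000 × 24.7 = $0.94.

$0.94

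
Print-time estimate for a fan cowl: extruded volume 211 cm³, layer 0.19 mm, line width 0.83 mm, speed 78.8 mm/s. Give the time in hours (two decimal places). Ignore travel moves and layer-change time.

4.72 hours

Extrusion cross-section = 0.19 × 0.83, so 0.1577 mm².
Toolpath length = 211 cm³ / 0.1577 mm² = 211000 / 0.1577 = 1337983.5 mm.
Time extruding = 1337983.5 / 78.8, so 16979.5 s.
In the requested units: 16979.5 s = 4.72 hours.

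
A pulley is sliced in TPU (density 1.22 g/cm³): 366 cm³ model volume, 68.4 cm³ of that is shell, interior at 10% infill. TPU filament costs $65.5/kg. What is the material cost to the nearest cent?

Interior volume = 366 − 68.4 = 297.6 cm³.
Infill deposited = 0.10 × 297.6, so 29.76 cm³.
Deposited volume = 68.4 + 29.76, so 98.16 cm³.
Mass = 98.16 × 1.22, so 119.7552 g.
Cost = 119.7552 g / 1000 × $65.5/kg = $7.84.

$7.84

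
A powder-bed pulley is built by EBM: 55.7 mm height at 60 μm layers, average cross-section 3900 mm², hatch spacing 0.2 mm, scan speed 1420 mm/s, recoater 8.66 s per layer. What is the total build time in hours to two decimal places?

Layers = ⌈55.7/0.06⌉ = 929.
Per-layer scan distance = 3900 / 0.2 = 19500 mm.
Per-layer scan time: 19500 / 1420 → 13.7324 s.
Layer cycle: 13.7324 + 8.66 → 22.3924 s.
Total: 929 × 22.3924 s = 20802.5396 s → 5.78 hours.

5.78 hours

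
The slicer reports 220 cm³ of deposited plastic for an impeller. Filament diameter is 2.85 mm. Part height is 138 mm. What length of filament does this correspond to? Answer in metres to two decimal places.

A = π r² = π × 1.425² = 6.3794 mm².
Length = 220 cm³ / 6.3794 mm² = 220000 / 6.3794 = 34486 mm = 34.49 m.

34.49 m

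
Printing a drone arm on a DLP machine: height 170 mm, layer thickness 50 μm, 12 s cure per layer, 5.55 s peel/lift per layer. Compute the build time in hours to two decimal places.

Layers = ⌈170/0.05⌉ = 3400.
Per-layer time: 12 + 5.55 → 17.55 s.
Total = 3400 × 17.55 = 59670 s = 16.58 hours.

16.58 hours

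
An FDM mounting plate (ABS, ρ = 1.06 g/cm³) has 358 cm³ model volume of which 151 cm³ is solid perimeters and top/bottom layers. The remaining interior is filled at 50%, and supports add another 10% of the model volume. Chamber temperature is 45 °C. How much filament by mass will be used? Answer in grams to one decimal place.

Volume inside the shell: 358 − 151 → 207 cm³.
Infill deposited: 0.50 × 207 → 103.5 cm³.
Support = 0.10 × 358 = 35.8 cm³.
Total extruded = 151 + 103.5 + 35.8 = 290.3 cm³.
Mass = 290.3 × 1.06, so 307.718 g.

307.7 g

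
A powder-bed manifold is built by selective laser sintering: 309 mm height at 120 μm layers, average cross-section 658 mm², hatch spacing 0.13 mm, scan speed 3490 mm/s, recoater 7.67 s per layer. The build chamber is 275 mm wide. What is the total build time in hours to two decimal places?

6.52 hours

Number of layers: 309 / 0.12 → 2575 (rounded up).
Hatch length per layer: 658 / 0.13 → 5061.5 mm.
Scan time per layer = 5061.5 / 3490 = 1.4503 s.
Layer cycle = 1.4503 + 7.67 = 9.1203 s.
Build time = 2575 × 9.1203 = 23484.7725 s = 6.52 hours.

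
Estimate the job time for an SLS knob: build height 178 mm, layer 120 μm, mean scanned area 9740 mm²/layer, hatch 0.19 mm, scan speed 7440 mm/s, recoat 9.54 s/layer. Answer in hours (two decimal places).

6.77 hours

Layers = ⌈178/0.12⌉ = 1484.
Scan path per layer = 9740 / 0.19, so 51263.2 mm.
Per-layer scan time = 51263.2 / 7440, so 6.8902 s.
Layer cycle = 6.8902 + 9.54 = 16.4302 s.
1484 layers × 16.4302 s/layer = 24382.4168 s, i.e. 6.77 hours.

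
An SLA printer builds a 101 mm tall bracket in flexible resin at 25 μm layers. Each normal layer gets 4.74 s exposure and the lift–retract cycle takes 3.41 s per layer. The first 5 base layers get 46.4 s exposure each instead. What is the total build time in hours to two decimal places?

Layer count = ceil(101 / 0.025) = 4040.
Base layers = 5 × (46.4 + 3.41), so 249.05 s.
Regular layers = 4035 × (4.74 + 3.41) = 32885.25 s.
Total = 249.05 + 32885.25 = 33134.3 s = 9.20 hours.

9.20 hours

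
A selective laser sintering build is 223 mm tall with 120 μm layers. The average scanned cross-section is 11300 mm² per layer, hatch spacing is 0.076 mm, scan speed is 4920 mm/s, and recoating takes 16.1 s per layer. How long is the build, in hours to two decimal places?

Number of layers: 223 / 0.12 → 1859 (rounded up).
Per-layer scan distance = 11300 / 0.076, so 148684.2 mm.
Laser time per layer = 148684.2 / 4920 = 30.2204 s.
Time per layer = 30.2204 + 16.1, so 46.3204 s.
Build time = 1859 × 46.3204 = 86109.6236 s = 23.92 hours.

23.92 hours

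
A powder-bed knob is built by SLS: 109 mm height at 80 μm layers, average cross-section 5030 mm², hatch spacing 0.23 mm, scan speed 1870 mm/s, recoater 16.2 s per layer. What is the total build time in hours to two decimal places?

Number of layers: 109 / 0.08 → 1363 (rounded up).
Scan path per layer = 5030 / 0.23 = 21869.6 mm.
Laser time per layer: 21869.6 / 1870 → 11.695 s.
Time per layer = 11.695 + 16.2, so 27.895 s.
Build time = 1363 × 27.895 = 38020.885 s = 10.56 hours.

10.56 hours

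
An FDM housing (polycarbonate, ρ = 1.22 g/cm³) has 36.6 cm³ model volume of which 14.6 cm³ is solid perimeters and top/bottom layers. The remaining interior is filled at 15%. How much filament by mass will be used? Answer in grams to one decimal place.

21.8 g

Volume inside the shell: 36.6 − 14.6 → 22 cm³.
Infill deposited = 0.15 × 22, so 3.3 cm³.
Deposited volume = 14.6 + 3.3 = 17.9 cm³.
Mass: 17.9 × 1.22 → 21.838 g.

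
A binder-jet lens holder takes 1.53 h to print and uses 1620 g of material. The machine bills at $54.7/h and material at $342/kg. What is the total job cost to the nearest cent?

Time charge: 54.7 × 1.53 → $83.691.
Material charge: 342 × 1620/1000 → $554.04.
Total = 83.691 + 554.04 = 637.731 ≈ $637.73.

$637.73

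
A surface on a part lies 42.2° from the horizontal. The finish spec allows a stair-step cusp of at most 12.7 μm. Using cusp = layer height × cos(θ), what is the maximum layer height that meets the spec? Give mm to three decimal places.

t = h_c / cos θ = 0.0127 / 0.7408 = 0.017 mm.

0.017 mm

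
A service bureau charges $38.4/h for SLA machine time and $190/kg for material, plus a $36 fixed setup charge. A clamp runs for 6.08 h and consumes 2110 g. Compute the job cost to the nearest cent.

Machine-time cost: 38.4 × 6.08 → $233.472.
Material charge = 190 × 2110/1000, so $400.90.
Total = 233.472 + 400.90 + 36 = 670.372 ≈ $670.37.

$670.37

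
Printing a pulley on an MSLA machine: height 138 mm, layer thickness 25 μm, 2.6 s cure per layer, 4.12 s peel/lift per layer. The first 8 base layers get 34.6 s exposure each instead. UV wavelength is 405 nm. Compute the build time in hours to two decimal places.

10.38 hours

Layers = ⌈138/0.025⌉ = 5520.
Base layers = 8 × (34.6 + 4.12) = 309.76 s.
Normal layers = 5512 × (2.6 + 4.12), so 37040.64 s.
Sum: 309.76 + 37040.64 = 37350.4 s → 10.38 hours.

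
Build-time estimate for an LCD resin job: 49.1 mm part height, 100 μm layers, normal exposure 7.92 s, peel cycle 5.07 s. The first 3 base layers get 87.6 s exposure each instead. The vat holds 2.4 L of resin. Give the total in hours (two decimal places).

1.84 hours

Layer count = ceil(49.1 / 0.1) = 491.
Base layers = 3 × (87.6 + 5.07), so 278.01 s.
Normal layers = 488 × (7.92 + 5.07) = 6339.12 s.
Total = 278.01 + 6339.12 = 6617.13 s = 1.84 hours.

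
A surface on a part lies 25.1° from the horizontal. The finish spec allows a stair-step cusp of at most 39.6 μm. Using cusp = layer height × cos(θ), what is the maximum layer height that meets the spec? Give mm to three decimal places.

cos(25.1°) = 0.9056; t_max = 0.0396/0.9056 = 0.044 mm.

0.044 mm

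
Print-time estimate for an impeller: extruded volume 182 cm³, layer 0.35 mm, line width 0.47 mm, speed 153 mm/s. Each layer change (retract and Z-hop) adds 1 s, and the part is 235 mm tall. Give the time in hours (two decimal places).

Line area = 0.35 × 0.47 = 0.1645 mm².
Toolpath length = 182 cm³ / 0.1645 mm² = 182000 / 0.1645 = 1106383 mm.
Print-move time = 1106383 / 153, so 7231.3 s.
Number of layers: 235 / 0.35 → 672 (rounded up).
Z-hop total = 672 × 1, so 672 s.
Total = 7231.3 + 672 = 7903.3 s = 2.20 hours.

2.20 hours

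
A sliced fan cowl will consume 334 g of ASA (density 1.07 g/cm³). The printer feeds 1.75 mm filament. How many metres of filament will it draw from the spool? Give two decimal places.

129.78 m

Volume = 334 g / 1.07 g·cm⁻³ = 312.1495 cm³ = 312149.5 mm³.
Cross-section of 1.75 mm filament: π·(1.75/2)² = 2.4053 mm².
L = V/A = 312149.5/2.4053 = 129775.7 mm → 129.78 m.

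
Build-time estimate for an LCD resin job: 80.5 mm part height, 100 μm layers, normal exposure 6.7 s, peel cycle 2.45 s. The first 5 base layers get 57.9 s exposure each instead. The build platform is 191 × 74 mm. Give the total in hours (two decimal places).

2.12 hours

Layers = ⌈80.5/0.1⌉ = 805.
Burn-in layers = 5 × (57.9 + 2.45), so 301.75 s.
Normal layers = 800 × (6.7 + 2.45), so 7320 s.
Total = 301.75 + 7320 = 7621.75 s = 2.12 hours.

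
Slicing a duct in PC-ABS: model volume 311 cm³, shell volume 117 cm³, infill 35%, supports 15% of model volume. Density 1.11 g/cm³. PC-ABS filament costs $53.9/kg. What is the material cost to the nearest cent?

Infill region = 311 − 117, so 194 cm³.
Deposited infill = 0.35 × 194, so 67.9 cm³.
Support = 0.15 × 311 = 46.65 cm³.
Total printed volume = 117 + 67.9 + 46.65 = 231.55 cm³.
Mass: 231.55 × 1.11 → 257.0205 g.
Cost = 257.0205 g / 1000 × $53.9/kg = $13.85.

$13.85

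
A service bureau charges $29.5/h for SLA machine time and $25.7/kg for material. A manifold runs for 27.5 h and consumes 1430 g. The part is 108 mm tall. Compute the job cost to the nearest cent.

Time charge = 29.5 × 27.5, so $811.25.
Material charge: 25.7 × 1430/1000 → $36.751.
Job cost: 811.25 + 36.751 = 848.001 ≈ $848.00.

$848.00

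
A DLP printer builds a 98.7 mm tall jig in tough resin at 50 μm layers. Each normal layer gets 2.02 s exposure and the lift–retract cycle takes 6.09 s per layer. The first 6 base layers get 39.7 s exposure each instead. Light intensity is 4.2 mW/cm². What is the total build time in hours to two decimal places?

4.51 hours

Layer count = ceil(98.7 / 0.05) = 1974.
Base layers = 6 × (39.7 + 6.09), so 274.74 s.
Regular layers = 1968 × (2.02 + 6.09), so 15960.48 s.
Total = 274.74 + 15960.48 = 16235.22 s = 4.51 hours.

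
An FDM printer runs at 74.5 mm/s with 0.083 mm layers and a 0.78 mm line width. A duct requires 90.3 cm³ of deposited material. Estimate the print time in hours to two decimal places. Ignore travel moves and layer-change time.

Bead cross-section = 0.083 × 0.78, so 0.06474 mm².
Total extruded path = 90300/0.06474 = 1394810 mm.
Time extruding = 1394810 / 74.5 = 18722.3 s.
In the requested units: 18722.3 s = 5.20 hours.

5.20 hours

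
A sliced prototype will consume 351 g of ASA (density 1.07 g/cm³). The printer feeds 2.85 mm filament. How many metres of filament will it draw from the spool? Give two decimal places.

51.42 m

Volume = 351 g / 1.07 g·cm⁻³ = 328.0374 cm³ = 328037.4 mm³.
Cross-section of 2.85 mm filament: π·(2.85/2)² = 6.3794 mm².
L = V/A = 328037.4/6.3794 = 51421.36 mm → 51.42 m.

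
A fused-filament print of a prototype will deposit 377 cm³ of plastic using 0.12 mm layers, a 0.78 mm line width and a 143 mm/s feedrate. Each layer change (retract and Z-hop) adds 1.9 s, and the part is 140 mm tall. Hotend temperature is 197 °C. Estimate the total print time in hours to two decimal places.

8.44 hours

Extrusion cross-section = 0.12 × 0.78, so 0.0936 mm².
Toolpath length = 377 cm³ / 0.0936 mm² = 377000 / 0.0936 = 4027777.8 mm.
Print-move time = 4027777.8 / 143 = 28166.3 s.
Layers = ⌈140/0.12⌉ = 1167.
Z-hop total = 1167 × 1.9 = 2217.3 s.
Altogether 28166.3 + 2217.3 = 30383.6 s, i.e. 8.44 hours.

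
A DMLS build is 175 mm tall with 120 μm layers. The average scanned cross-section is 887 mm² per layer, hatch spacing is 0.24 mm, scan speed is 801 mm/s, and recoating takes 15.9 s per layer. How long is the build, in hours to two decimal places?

Number of layers: 175 / 0.12 → 1459 (rounded up).
Per-layer scan distance = 887 / 0.24, so 3695.8 mm.
Per-layer scan time = 3695.8 / 801 = 4.614 s.
Per-layer time = 4.614 + 15.9 = 20.514 s.
Total: 1459 × 20.514 s = 29929.926 s → 8.31 hours.

8.31 hours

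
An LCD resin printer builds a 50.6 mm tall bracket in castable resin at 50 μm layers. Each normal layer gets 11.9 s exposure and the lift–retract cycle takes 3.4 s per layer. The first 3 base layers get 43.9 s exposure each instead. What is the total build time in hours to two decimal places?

Layers = ⌈50.6/0.05⌉ = 1012.
Base layers = 3 × (43.9 + 3.4) = 141.9 s.
Regular layers: 1009 × (11.9 + 3.4) → 15437.7 s.
Sum: 141.9 + 15437.7 = 15579.6 s → 4.33 hours.

4.33 hours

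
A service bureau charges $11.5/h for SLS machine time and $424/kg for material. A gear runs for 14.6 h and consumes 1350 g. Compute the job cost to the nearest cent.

$740.30

Machine cost = 11.5 × 14.6, so $167.90.
Material charge: 424 × 1350/1000 → $572.40.
Job cost: 167.90 + 572.40 = $740.30.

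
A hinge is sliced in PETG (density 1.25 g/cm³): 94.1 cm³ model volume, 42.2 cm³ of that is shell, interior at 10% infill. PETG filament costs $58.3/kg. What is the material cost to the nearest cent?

Volume inside the shell = 94.1 − 42.2, so 51.9 cm³.
Infill deposited = 0.10 × 51.9, so 5.19 cm³.
Total extruded = 42.2 + 5.19, so 47.39 cm³.
Mass: 47.39 × 1.25 → 59.2375 g.
Cost = 59.2375 g / 1000 × $58.3/kg = $3.45.

$3.45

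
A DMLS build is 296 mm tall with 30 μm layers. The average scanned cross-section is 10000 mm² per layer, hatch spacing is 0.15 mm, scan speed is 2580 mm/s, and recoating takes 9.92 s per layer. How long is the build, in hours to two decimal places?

98.01 hours

Layer count = ceil(296 / 0.03) = 9867.
Scan path per layer: 10000 / 0.15 → 66666.7 mm.
Scan time per layer = 66666.7 / 2580, so 25.8398 s.
Layer cycle: 25.8398 + 9.92 → 35.7598 s.
Build time = 9867 × 35.7598 = 352841.9466 s = 98.01 hours.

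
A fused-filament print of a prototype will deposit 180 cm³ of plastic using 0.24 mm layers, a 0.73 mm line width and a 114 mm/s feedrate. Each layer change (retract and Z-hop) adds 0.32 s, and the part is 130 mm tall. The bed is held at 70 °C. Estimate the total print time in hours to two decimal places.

2.55 hours

Line area: 0.24 × 0.73 → 0.1752 mm².
Path length: 180000 mm³ / 0.1752 mm² → 1027397.3 mm.
Extrusion time = 1027397.3 / 114 = 9012.3 s.
Layer count = ceil(130 / 0.24) = 542.
Non-print overhead = 542 × 0.32, so 173.44 s.
Altogether 9012.3 + 173.44 = 9185.74 s, i.e. 2.55 hours.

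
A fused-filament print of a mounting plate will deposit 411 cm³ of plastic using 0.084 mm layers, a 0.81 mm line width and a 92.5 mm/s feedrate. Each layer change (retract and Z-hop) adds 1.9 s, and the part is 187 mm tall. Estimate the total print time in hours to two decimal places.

19.32 hours

Extrusion cross-section: 0.084 × 0.81 → 0.06804 mm².
Path length: 411000 mm³ / 0.06804 mm² → 6040564.4 mm.
Extrusion time = 6040564.4 / 92.5 = 65303.4 s.
Layer count = ceil(187 / 0.084) = 2227.
Layer-change overhead = 2227 × 1.9, so 4231.3 s.
Total = 65303.4 + 4231.3 = 69534.7 s = 19.32 hours.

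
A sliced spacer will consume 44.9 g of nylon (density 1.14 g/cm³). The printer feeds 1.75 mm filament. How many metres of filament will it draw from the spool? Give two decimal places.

Volume = 44.9 g / 1.14 g·cm⁻³ = 39.386 cm³ = 39386 mm³.
Cross-section of 1.75 mm filament: π·(1.75/2)² = 2.4053 mm².
Length = 39386 / 2.4053 = 16374.67 mm = 16.37 m.

16.37 m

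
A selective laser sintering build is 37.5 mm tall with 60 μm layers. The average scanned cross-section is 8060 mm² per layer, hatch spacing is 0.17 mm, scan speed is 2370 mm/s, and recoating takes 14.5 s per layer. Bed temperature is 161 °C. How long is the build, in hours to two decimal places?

5.99 hours

Layers = ⌈37.5/0.06⌉ = 625.
Per-layer scan distance: 8060 / 0.17 → 47411.8 mm.
Per-layer scan time = 47411.8 / 2370, so 20.005 s.
Layer cycle = 20.005 + 14.5 = 34.505 s.
625 layers × 34.505 s/layer = 21565.625 s, i.e. 5.99 hours.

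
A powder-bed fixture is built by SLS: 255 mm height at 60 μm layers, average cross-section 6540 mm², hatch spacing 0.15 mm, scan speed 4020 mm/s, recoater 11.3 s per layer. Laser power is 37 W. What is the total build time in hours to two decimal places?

Layer count = ceil(255 / 0.06) = 4250.
Per-layer scan distance = 6540 / 0.15, so 43600 mm.
Per-layer scan time = 43600 / 4020 = 10.8458 s.
Time per layer = 10.8458 + 11.3 = 22.1458 s.
4250 layers × 22.1458 s/layer = 94119.65 s, i.e. 26.14 hours.

26.14 hours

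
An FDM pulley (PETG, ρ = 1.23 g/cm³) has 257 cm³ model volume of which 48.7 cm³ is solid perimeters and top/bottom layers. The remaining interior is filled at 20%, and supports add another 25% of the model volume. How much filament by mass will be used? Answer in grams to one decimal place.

190.2 g

Infill region: 257 − 48.7 → 208.3 cm³.
Infill volume = 0.20 × 208.3 = 41.66 cm³.
Support: 0.25 × 257 → 64.25 cm³.
Total extruded: 48.7 + 41.66 + 64.25 → 154.61 cm³.
Mass = 154.61 × 1.23 = 190.1703 g.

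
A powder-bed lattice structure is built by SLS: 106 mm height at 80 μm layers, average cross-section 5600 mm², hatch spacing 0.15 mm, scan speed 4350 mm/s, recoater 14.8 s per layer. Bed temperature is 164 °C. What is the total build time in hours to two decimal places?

Layers = ⌈106/0.08⌉ = 1325.
Per-layer scan distance = 5600 / 0.15 = 37333.3 mm.
Per-layer scan time = 37333.3 / 4350, so 8.5824 s.
Layer cycle = 8.5824 + 14.8 = 23.3824 s.
Total: 1325 × 23.3824 s = 30981.68 s → 8.61 hours.

8.61 hours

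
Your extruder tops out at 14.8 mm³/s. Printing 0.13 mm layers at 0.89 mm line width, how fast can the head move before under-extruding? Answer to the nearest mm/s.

128 mm/s

A: 0.13 × 0.89 → 0.1157 mm².
v_max = Q/A = 14.8/0.1157 = 127.92 mm/s → 128 mm/s.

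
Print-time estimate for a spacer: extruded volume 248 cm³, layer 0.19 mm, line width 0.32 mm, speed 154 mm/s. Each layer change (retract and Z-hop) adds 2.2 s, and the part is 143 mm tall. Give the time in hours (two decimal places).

7.82 hours

Bead cross-section: 0.19 × 0.32 → 0.0608 mm².
Total extruded path = 248000/0.0608 = 4078947.4 mm.
Print-move time = 4078947.4 / 154, so 26486.7 s.
Layers = ⌈143/0.19⌉ = 753.
Layer-change overhead = 753 × 2.2, so 1656.6 s.
Total = 26486.7 + 1656.6 = 28143.3 s = 7.82 hours.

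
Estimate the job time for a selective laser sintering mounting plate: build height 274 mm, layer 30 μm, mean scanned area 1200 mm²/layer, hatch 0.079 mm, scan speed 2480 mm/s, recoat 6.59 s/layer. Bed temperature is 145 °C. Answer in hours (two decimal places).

32.26 hours

Number of layers: 274 / 0.03 → 9134 (rounded up).
Per-layer scan distance = 1200 / 0.079 = 15189.9 mm.
Laser time per layer = 15189.9 / 2480, so 6.125 s.
Time per layer: 6.125 + 6.59 → 12.715 s.
9134 layers × 12.715 s/layer = 116138.81 s, i.e. 32.26 hours.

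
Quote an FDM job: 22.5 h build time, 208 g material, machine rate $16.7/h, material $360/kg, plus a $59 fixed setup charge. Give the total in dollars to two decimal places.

Machine-time cost = 16.7 × 22.5, so $375.75.
Material cost = 360 × 208/1000 = $74.88.
Adding setup: 375.75 + 74.88 + 59 → $509.63.

$509.63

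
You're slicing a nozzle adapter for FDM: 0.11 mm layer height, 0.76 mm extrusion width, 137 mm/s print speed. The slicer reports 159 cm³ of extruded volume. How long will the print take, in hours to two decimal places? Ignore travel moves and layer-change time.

Extrusion cross-section = 0.11 × 0.76, so 0.0836 mm².
Path length: 159000 mm³ / 0.0836 mm² → 1901913.9 mm.
Time extruding = 1901913.9 / 137 = 13882.6 s.
That's 13882.6 s → 3.86 hours.

3.86 hours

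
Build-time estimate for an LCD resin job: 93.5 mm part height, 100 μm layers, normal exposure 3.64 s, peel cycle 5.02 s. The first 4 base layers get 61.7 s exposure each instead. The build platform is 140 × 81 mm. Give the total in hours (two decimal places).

Layers = ⌈93.5/0.1⌉ = 935.
Base layers = 4 × (61.7 + 5.02) = 266.88 s.
Regular layers: 931 × (3.64 + 5.02) → 8062.46 s.
Total = 266.88 + 8062.46 = 8329.34 s = 2.31 hours.

2.31 hours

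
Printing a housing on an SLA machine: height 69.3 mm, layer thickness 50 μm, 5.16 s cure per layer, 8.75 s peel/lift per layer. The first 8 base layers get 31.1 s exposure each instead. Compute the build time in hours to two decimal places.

5.41 hours

Number of layers: 69.3 / 0.05 → 1386 (rounded up).
Burn-in layers = 8 × (31.1 + 8.75) = 318.8 s.
Regular layers: 1378 × (5.16 + 8.75) → 19167.98 s.
Total = 318.8 + 19167.98 = 19486.78 s = 5.41 hours.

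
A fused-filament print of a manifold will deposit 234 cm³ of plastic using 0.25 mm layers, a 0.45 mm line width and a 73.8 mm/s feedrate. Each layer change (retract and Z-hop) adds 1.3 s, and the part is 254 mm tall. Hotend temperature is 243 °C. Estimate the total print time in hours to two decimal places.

Bead cross-section = 0.25 × 0.45, so 0.1125 mm².
Path length: 234000 mm³ / 0.1125 mm² → 2080000 mm.
Print-move time: 2080000 / 73.8 → 28184.3 s.
Layer count = ceil(254 / 0.25) = 1016.
Layer-change overhead = 1016 × 1.3, so 1320.8 s.
Total = 28184.3 + 1320.8 = 29505.1 s = 8.20 hours.

8.20 hours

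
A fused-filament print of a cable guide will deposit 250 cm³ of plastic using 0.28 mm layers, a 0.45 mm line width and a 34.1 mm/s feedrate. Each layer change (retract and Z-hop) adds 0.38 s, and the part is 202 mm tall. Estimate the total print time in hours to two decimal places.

16.24 hours

Extrusion cross-section: 0.28 × 0.45 → 0.126 mm².
Total extruded path = 250000/0.126 = 1984127 mm.
Time extruding = 1984127 / 34.1 = 58185.5 s.
Layers = ⌈202/0.28⌉ = 722.
Non-print overhead = 722 × 0.38 = 274.36 s.
Altogether 58185.5 + 274.36 = 58459.86 s, i.e. 16.24 hours.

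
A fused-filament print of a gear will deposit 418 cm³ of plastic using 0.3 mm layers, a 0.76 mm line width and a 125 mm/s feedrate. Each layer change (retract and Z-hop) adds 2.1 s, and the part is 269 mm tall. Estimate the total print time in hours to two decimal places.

4.60 hours

Line area = 0.3 × 0.76 = 0.228 mm².
Total extruded path = 418000/0.228 = 1833333.3 mm.
Print-move time: 1833333.3 / 125 → 14666.7 s.
Number of layers: 269 / 0.3 → 897 (rounded up).
Non-print overhead = 897 × 2.1, so 1883.7 s.
Total = 14666.7 + 1883.7 = 16550.4 s = 4.60 hours.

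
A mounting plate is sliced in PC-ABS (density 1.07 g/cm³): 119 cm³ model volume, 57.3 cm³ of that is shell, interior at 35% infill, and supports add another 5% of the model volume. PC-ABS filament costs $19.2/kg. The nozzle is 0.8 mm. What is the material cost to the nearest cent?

$1.74

Interior volume = 119 − 57.3 = 61.7 cm³.
Deposited infill: 0.35 × 61.7 → 21.595 cm³.
Support = 0.05 × 119, so 5.95 cm³.
Deposited volume = 57.3 + 21.595 + 5.95 = 84.845 cm³.
Mass: 84.845 × 1.07 → 90.78415 g.
Cost = 90.78415 g / 1000 × $19.2/kg = $1.74.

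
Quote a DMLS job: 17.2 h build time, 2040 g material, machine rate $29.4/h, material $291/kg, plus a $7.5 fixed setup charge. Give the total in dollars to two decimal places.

Machine cost = 29.4 × 17.2 = $505.68.
Material charge: 291 × 2040/1000 → $593.64.
Total = 505.68 + 593.64 + 7.5 = $1106.82.

$1106.82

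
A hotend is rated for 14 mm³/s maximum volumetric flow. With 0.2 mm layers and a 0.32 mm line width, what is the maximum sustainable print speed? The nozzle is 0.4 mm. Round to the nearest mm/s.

219 mm/s

Extrusion cross-section = 0.2 × 0.32 = 0.064 mm².
Max speed = 14 / 0.064 = 218.75 ≈ 219 mm/s.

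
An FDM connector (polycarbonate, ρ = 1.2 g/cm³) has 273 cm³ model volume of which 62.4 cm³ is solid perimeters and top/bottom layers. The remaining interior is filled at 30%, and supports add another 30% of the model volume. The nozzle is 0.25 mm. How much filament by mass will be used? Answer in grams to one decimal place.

249.0 g

Interior volume: 273 − 62.4 → 210.6 cm³.
Infill deposited = 0.30 × 210.6 = 63.18 cm³.
Support = 0.30 × 273, so 81.9 cm³.
Total printed volume = 62.4 + 63.18 + 81.9, so 207.48 cm³.
Mass = 207.48 × 1.2, so 248.976 g.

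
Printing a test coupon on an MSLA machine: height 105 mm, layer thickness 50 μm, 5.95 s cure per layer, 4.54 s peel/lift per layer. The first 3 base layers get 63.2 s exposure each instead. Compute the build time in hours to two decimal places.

6.17 hours

Layers = ⌈105/0.05⌉ = 2100.
Burn-in layers = 3 × (63.2 + 4.54), so 203.22 s.
Regular layers = 2097 × (5.95 + 4.54) = 21997.53 s.
Sum: 203.22 + 21997.53 = 22200.75 s → 6.17 hours.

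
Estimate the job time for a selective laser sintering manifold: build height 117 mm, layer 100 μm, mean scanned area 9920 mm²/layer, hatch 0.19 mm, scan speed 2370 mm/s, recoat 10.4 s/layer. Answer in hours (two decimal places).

Number of layers: 117 / 0.1 → 1170 (rounded up).
Per-layer scan distance: 9920 / 0.19 → 52210.5 mm.
Laser time per layer = 52210.5 / 2370 = 22.0297 s.
Time per layer = 22.0297 + 10.4 = 32.4297 s.
1170 layers × 32.4297 s/layer = 37942.749 s, i.e. 10.54 hours.

10.54 hours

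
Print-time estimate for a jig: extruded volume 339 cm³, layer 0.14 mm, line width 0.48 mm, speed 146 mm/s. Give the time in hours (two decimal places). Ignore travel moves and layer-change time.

9.60 hours

Extrusion cross-section = 0.14 × 0.48, so 0.0672 mm².
Toolpath length = 339 cm³ / 0.0672 mm² = 339000 / 0.0672 = 5044642.9 mm.
Print-move time = 5044642.9 / 146 = 34552.3 s.
That's 34552.3 s → 9.60 hours.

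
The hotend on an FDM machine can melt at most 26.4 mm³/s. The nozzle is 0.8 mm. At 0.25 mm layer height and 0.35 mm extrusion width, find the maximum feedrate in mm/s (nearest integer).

Bead cross-section = 0.25 × 0.35, so 0.0875 mm².
Max speed = 26.4 / 0.0875 = 301.71 ≈ 302 mm/s.

302 mm/s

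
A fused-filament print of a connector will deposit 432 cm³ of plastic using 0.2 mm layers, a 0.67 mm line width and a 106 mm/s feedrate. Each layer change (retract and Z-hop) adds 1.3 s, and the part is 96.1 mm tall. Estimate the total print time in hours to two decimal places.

8.62 hours

Line area = 0.2 × 0.67, so 0.134 mm².
Toolpath length = 432 cm³ / 0.134 mm² = 432000 / 0.134 = 3223880.6 mm.
Extrusion time = 3223880.6 / 106 = 30414 s.
Number of layers: 96.1 / 0.2 → 481 (rounded up).
Layer-change overhead = 481 × 1.3, so 625.3 s.
Altogether 30414 + 625.3 = 31039.3 s, i.e. 8.62 hours.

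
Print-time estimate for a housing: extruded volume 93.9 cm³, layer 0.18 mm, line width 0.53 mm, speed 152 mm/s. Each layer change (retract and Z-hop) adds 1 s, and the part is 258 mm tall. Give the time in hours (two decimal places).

Bead cross-section = 0.18 × 0.53 = 0.0954 mm².
Total extruded path = 93900/0.0954 = 984276.7 mm.
Time extruding = 984276.7 / 152, so 6475.5 s.
Layers = ⌈258/0.18⌉ = 1434.
Layer-change overhead = 1434 × 1 = 1434 s.
Total = 6475.5 + 1434 = 7909.5 s = 2.20 hours.

2.20 hours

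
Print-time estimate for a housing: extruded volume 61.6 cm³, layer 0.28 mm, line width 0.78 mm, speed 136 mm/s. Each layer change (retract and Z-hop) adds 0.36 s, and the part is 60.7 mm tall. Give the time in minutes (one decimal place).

Bead cross-section = 0.28 × 0.78 = 0.2184 mm².
Total extruded path = 61600/0.2184 = 282051.3 mm.
Print-move time = 282051.3 / 136 = 2073.9 s.
Number of layers: 60.7 / 0.28 → 217 (rounded up).
Layer-change overhead = 217 × 0.36 = 78.12 s.
Total = 2073.9 + 78.12 = 2152.02 s = 35.9 minutes.

35.9 minutes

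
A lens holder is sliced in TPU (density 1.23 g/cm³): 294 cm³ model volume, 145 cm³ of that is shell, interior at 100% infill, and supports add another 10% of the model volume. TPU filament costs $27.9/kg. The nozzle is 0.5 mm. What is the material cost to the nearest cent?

$11.10

Volume inside the shell = 294 − 145, so 149 cm³.
Infill deposited = 1.00 × 149 = 149 cm³.
Support: 0.10 × 294 → 29.4 cm³.
Total extruded = 145 + 149 + 29.4, so 323.4 cm³.
Mass = 323.4 × 1.23 = 397.782 g.
Cost = 397.782 g / 1000 × $27.9/kg = $11.10.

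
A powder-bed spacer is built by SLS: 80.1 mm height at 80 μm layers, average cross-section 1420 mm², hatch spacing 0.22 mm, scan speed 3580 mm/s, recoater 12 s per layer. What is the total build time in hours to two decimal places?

Number of layers: 80.1 / 0.08 → 1002 (rounded up).
Per-layer scan distance = 1420 / 0.22 = 6454.5 mm.
Laser time per layer = 6454.5 / 3580, so 1.8029 s.
Layer cycle = 1.8029 + 12 = 13.8029 s.
1002 layers × 13.8029 s/layer = 13830.5058 s, i.e. 3.84 hours.

3.84 hours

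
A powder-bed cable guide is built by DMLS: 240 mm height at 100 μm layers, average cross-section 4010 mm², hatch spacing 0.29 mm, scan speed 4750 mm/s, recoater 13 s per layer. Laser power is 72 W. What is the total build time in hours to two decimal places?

Number of layers: 240 / 0.1 → 2400 (rounded up).
Scan path per layer = 4010 / 0.29, so 13827.6 mm.
Scan time per layer = 13827.6 / 4750 = 2.9111 s.
Layer cycle: 2.9111 + 13 → 15.9111 s.
2400 layers × 15.9111 s/layer = 38186.64 s, i.e. 10.61 hours.

10.61 hours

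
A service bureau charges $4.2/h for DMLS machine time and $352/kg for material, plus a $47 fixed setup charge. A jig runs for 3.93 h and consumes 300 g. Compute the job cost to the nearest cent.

$169.11

Machine cost = 4.2 × 3.93, so $16.506.
Material cost: 352 × 300/1000 → $105.60.
Total = 16.506 + 105.60 + 47 = 169.106 ≈ $169.11.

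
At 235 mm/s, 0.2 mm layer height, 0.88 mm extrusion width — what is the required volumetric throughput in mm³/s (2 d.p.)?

Extrusion cross-section: 0.2 × 0.88 → 0.176 mm².
Q = v·A = 235 × 0.176 = 41.36 mm³/s.

41.36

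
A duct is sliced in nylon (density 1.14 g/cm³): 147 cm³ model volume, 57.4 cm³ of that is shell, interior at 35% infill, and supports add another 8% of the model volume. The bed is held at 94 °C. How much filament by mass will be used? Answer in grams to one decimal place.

Infill region = 147 − 57.4 = 89.6 cm³.
Infill volume: 0.35 × 89.6 → 31.36 cm³.
Support: 0.08 × 147 → 11.76 cm³.
Deposited volume = 57.4 + 31.36 + 11.76 = 100.52 cm³.
Mass = 100.52 × 1.14 = 114.5928 g.

114.6 g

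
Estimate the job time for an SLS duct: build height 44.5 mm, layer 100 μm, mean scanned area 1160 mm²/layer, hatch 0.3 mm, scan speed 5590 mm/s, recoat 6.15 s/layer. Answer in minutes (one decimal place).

50.7 minutes

Layer count = ceil(44.5 / 0.1) = 445.
Per-layer scan distance: 1160 / 0.3 → 3866.7 mm.
Per-layer scan time = 3866.7 / 5590, so 0.6917 s.
Layer cycle: 0.6917 + 6.15 → 6.8417 s.
445 layers × 6.8417 s/layer = 3044.5565 s, i.e. 50.7 minutes.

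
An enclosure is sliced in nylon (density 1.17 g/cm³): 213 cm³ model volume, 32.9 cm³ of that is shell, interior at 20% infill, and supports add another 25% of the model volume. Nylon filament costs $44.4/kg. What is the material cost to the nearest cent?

$6.35

Volume inside the shell = 213 − 32.9 = 180.1 cm³.
Infill volume: 0.20 × 180.1 → 36.02 cm³.
Support: 0.25 × 213 → 53.25 cm³.
Total extruded = 32.9 + 36.02 + 53.25, so 122.17 cm³.
Mass = 122.17 × 1.17 = 142.9389 g.
Cost = 142.9389 g / 1000 × $44.4/kg = $6.35.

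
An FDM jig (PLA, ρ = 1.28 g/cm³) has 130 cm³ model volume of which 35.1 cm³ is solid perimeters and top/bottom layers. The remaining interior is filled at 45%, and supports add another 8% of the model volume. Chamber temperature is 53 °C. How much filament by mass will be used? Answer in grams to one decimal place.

Infill region = 130 − 35.1 = 94.9 cm³.
Infill volume: 0.45 × 94.9 → 42.705 cm³.
Support = 0.08 × 130, so 10.4 cm³.
Total printed volume: 35.1 + 42.705 + 10.4 → 88.205 cm³.
Mass = 88.205 × 1.28, so 112.9024 g.

112.9 g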